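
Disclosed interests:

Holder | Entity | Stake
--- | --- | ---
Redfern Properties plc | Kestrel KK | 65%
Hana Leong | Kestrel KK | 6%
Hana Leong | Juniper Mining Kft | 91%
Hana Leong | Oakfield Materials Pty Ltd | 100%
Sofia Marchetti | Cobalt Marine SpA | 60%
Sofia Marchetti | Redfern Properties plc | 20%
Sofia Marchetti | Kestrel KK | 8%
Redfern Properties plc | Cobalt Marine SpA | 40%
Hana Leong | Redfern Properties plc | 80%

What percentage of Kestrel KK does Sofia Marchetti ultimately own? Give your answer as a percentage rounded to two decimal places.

Sofia reaches Kestrel along 2 paths.
Via Redfern: 20% × 65% = 13%.
Direct stake: 8% = 8%.
Total: 13% + 8% = 21%.
Rounded: 21.00%.

21.00%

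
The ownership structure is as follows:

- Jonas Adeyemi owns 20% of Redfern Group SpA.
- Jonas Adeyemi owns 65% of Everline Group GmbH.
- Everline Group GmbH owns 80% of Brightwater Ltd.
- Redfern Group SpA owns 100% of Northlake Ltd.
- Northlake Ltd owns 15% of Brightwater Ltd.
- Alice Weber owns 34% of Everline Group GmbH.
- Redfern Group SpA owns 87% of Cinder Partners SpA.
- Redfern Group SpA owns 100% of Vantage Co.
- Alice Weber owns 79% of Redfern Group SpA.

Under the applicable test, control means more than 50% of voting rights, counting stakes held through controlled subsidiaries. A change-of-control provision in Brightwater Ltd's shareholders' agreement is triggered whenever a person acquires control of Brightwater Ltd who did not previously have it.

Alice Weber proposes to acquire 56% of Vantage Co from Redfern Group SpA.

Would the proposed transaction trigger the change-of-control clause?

The purchase adds only to Alice's holdings (Redfern's stake shrinks), so Alice is the only person who could newly come to control Brightwater.
Alice holds 79% of Redfern, so Alice controls Redfern.
Redfern holds 100% of Northlake, so Alice controls Northlake.
Redfern holds 100% of Vantage, so Alice controls Vantage.
Redfern holds 87% of Cinder, so Alice controls Cinder.
In Brightwater, Alice's side holds only 15%, not > 50%.
So before the transaction, Alice does not control Brightwater.
After the purchase, Alice holds 56% of Vantage directly, and Redfern's stake falls to 44%.
Redfern and Alice together hold 44% + 56% = 100% of Vantage, so Alice controls Vantage.
After the transaction, Alice's side holds 15% of Brightwater, not > 50%, so Alice still does not control Brightwater.
No new person acquires control, so the clause is not triggered.

No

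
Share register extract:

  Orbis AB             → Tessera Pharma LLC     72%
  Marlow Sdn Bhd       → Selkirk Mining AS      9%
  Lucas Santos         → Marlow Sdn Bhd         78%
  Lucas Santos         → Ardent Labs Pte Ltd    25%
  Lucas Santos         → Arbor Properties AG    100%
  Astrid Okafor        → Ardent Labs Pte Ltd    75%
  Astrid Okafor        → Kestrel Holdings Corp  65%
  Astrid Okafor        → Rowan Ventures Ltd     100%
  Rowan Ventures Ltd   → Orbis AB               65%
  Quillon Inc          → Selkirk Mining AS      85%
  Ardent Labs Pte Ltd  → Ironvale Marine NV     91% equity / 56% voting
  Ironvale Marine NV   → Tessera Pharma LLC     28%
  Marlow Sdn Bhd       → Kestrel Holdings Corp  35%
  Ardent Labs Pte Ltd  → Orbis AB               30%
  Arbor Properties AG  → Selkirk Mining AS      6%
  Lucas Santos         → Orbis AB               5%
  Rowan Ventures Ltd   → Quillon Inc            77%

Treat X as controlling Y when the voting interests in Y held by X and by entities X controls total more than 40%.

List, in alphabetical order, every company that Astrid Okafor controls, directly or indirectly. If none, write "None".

Astrid holds 100% of Rowan, so Astrid controls Rowan.
Astrid holds 75% of Ardent, so Astrid controls Ardent.
Ardent holds 56% of Ironvale, so Astrid controls Ironvale.
Ardent and Rowan together hold 30% + 65% = 95% of Orbis, so Astrid controls Orbis.
Rowan holds 77% of Quillon, so Astrid controls Quillon.
Ironvale and Orbis together hold 28% + 72% = 100% of Tessera, so Astrid controls Tessera.
Quillon holds 85% of Selkirk, so Astrid controls Selkirk.
Astrid holds 65% of Kestrel, so Astrid controls Kestrel.
No other company's threshold is met.

Ardent Labs Pte Ltd, Ironvale Marine NV, Kestrel Holdings Corp, Orbis AB, Quillon Inc, Rowan Ventures Ltd, Selkirk Mining AS, Tessera Pharma LLC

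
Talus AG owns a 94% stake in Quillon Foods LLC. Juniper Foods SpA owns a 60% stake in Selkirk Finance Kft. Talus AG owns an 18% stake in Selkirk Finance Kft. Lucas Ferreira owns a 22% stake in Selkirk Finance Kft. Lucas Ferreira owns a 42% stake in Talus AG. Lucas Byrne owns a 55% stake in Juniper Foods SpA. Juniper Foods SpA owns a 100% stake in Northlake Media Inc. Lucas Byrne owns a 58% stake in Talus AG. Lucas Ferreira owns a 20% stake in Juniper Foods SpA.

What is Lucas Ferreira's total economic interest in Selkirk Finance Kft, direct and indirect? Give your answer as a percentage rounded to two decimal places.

41.56%

Lucas Ferreira reaches Selkirk along 3 paths.
Direct stake: 22% = 22%.
Via Talus: 42% × 18% = 7.56%.
Via Juniper: 20% × 60% = 12%.
Total: 22% + 7.56% + 12% = 41.56%.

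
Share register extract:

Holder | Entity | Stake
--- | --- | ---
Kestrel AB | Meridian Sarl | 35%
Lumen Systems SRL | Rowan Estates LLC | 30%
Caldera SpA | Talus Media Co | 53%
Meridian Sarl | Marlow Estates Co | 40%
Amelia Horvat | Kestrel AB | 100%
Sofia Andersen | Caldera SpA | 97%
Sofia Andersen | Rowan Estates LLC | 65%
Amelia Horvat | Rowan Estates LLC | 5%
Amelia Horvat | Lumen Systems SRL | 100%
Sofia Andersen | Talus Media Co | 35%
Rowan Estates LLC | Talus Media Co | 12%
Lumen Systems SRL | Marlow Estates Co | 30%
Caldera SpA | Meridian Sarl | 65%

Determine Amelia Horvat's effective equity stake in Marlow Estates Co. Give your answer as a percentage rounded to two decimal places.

Amelia reaches Marlow along 2 paths.
Via Lumen: 100% × 30% = 30%.
Via Kestrel → Meridian: 100% × 35% × 40% = 14%.
Total: 30% + 14% = 44%.
Rounded: 44.00%.

44.00%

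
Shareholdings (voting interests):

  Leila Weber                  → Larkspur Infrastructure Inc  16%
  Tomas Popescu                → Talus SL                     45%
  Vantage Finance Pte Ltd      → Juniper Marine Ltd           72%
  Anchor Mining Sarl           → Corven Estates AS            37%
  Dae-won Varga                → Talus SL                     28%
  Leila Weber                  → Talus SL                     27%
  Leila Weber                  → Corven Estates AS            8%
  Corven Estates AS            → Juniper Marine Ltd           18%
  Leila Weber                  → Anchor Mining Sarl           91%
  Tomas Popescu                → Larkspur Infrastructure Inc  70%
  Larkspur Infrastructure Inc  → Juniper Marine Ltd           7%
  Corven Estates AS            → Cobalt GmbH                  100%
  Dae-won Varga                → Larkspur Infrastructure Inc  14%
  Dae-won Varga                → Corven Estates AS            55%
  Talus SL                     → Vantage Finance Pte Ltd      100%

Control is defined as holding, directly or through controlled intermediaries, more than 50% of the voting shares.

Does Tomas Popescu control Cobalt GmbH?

No

Tomas holds 70% of Larkspur, so Tomas controls Larkspur.
Neither Tomas nor any entity Tomas controls holds any voting interest in Cobalt.
So Tomas does not control Cobalt.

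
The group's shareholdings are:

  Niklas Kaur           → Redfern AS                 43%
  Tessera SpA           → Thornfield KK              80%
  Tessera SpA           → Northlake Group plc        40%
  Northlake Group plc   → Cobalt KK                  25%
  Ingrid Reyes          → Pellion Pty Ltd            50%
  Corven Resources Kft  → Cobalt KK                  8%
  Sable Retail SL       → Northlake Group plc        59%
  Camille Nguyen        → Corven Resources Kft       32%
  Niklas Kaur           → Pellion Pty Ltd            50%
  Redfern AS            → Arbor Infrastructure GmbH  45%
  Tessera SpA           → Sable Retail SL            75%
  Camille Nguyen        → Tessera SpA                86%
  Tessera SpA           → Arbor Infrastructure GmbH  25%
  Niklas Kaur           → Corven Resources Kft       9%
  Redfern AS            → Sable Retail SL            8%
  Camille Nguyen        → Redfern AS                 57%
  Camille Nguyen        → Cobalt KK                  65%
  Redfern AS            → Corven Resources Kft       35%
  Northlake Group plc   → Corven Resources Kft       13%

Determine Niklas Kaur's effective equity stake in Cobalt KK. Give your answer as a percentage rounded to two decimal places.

2.45%

Niklas reaches Cobalt along 4 paths.
Via Redfern → Corven: 43% × 35% × 8% = 1.204%.
Via Corven: 9% × 8% = 0.72%.
Via Redfern → Sable → Northlake → Corven: 43% × 8% × 59% × 13% × 8% = 0.02110784%.
Via Redfern → Sable → Northlake: 43% × 8% × 59% × 25% = 0.5074%.
Total: 1.204% + 0.72% + 0.02110784% + 0.5074% = 2.45250784%.
Rounded: 2.45%.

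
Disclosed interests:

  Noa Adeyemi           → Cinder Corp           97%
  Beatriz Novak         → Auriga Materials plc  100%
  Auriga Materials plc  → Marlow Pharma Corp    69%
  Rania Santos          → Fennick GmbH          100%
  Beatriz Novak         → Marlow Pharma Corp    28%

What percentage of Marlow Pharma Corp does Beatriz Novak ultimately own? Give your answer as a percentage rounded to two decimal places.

97.00%

Beatriz reaches Marlow along 2 paths.
Via Auriga: 100% × 69% = 69%.
Direct stake: 28% = 28%.
Total: 69% + 28% = 97%.
Rounded: 97.00%.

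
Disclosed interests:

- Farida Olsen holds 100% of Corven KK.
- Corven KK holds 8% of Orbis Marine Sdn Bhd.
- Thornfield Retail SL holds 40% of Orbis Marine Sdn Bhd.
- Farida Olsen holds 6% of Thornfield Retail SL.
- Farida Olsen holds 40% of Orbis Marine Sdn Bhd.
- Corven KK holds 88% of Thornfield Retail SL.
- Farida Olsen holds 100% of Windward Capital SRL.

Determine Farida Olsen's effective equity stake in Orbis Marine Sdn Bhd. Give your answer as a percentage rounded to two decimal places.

Farida reaches Orbis along 4 paths.
Via Corven → Thornfield: 100% × 88% × 40% = 35.2%.
Via Thornfield: 6% × 40% = 2.4%.
Via Corven: 100% × 8% = 8%.
Direct stake: 40% = 40%.
Total: 35.2% + 2.4% + 8% + 40% = 85.6%.
Rounded: 85.60%.

85.60%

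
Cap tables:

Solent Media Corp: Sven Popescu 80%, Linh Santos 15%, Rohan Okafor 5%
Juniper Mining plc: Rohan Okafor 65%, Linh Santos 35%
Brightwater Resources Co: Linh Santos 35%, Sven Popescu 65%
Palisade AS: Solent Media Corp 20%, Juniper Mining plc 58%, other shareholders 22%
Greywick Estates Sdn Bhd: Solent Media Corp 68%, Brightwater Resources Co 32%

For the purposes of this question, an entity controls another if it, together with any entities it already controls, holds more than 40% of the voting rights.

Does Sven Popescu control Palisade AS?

No

Sven holds 80% of Solent, so Sven controls Solent.
Sven holds 65% of Brightwater, so Sven controls Brightwater.
Solent and Brightwater together hold 68% + 32% = 100% of Greywick, so Sven controls Greywick.
In Palisade, Sven's side holds only 20%, not > 40%.
So Sven does not control Palisade.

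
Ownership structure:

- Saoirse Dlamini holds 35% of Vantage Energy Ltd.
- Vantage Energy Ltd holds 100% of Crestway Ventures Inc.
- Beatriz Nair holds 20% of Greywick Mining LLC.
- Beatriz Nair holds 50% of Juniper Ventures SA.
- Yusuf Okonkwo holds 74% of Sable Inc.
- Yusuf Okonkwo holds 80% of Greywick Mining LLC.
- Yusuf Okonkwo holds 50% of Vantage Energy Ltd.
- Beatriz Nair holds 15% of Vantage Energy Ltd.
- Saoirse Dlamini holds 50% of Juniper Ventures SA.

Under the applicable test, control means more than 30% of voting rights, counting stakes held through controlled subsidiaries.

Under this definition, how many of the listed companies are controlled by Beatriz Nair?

Beatriz holds 50% of Juniper, so Beatriz controls Juniper.
No other company's threshold is met.
Beatriz controls 1 company.

1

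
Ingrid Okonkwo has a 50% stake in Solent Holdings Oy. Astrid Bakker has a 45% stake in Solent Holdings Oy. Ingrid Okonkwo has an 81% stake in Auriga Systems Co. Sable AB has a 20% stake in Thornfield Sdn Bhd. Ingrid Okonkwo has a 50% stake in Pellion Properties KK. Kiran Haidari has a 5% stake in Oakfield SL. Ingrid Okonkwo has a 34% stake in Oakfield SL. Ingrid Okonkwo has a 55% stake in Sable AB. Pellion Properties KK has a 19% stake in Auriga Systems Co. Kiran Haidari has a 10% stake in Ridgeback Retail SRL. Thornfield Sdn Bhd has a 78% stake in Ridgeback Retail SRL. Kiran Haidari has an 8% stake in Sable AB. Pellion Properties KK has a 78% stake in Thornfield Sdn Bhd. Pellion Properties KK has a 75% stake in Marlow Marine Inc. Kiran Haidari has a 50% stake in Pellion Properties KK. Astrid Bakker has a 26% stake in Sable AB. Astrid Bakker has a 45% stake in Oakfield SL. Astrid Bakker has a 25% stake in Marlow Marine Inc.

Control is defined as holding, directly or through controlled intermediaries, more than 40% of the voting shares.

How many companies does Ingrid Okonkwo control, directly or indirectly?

7

Ingrid holds 50% of Pellion, so Ingrid controls Pellion.
Ingrid holds 55% of Sable, so Ingrid controls Sable.
Pellion and Sable together hold 78% + 20% = 98% of Thornfield, so Ingrid controls Thornfield.
Ingrid and Pellion together hold 81% + 19% = 100% of Auriga, so Ingrid controls Auriga.
Thornfield holds 78% of Ridgeback, so Ingrid controls Ridgeback.
Ingrid holds 50% of Solent, so Ingrid controls Solent.
Pellion holds 75% of Marlow, so Ingrid controls Marlow.
No other company's threshold is met.
Ingrid controls 7 companies.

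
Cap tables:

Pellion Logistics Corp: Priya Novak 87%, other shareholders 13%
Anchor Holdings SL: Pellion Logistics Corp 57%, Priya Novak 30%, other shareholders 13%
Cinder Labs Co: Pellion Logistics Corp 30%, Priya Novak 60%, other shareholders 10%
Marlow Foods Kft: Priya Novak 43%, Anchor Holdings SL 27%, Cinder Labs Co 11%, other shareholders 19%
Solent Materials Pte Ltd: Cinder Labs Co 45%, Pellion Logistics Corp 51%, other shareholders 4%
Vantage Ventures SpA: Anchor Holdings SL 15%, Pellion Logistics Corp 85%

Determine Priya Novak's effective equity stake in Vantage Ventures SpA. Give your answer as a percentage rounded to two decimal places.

Priya reaches Vantage along 3 paths.
Via Pellion → Anchor: 87% × 57% × 15% = 7.4385%.
Via Anchor: 30% × 15% = 4.5%.
Via Pellion: 87% × 85% = 73.95%.
Total: 7.4385% + 4.5% + 73.95% = 85.8885%.
Rounded: 85.89%.

85.89%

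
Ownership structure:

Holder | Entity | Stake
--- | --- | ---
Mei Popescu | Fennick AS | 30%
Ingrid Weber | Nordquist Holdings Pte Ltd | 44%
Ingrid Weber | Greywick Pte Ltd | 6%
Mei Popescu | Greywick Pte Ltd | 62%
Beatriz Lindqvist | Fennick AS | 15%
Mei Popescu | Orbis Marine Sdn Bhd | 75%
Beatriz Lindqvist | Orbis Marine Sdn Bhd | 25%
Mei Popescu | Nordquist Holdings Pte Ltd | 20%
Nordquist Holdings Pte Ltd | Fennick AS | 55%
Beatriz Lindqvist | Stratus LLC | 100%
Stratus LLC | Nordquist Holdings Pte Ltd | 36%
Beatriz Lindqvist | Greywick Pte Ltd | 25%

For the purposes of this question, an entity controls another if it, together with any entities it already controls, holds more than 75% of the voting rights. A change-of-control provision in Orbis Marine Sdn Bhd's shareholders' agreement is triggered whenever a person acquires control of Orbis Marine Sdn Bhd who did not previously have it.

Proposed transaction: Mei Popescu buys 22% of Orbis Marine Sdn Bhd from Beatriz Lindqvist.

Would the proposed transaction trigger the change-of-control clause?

The purchase adds only to Mei's holdings (Beatriz's stake shrinks), so Mei is the only person who could newly come to control Orbis.
Mei's largest direct stake is 75% in Orbis, which does not meet the threshold, so Mei controls no company.
In Orbis, Mei's side holds only 75%, not > 75%.
So before the transaction, Mei does not control Orbis.
After the purchase, Mei's direct stake in Orbis rises to 75% + 22% = 97%, and Beatriz's stake falls to 3%.
Mei holds 97% of Orbis, so Mei controls Orbis.
Mei did not control Orbis before and does after, so the clause is triggered.

Yes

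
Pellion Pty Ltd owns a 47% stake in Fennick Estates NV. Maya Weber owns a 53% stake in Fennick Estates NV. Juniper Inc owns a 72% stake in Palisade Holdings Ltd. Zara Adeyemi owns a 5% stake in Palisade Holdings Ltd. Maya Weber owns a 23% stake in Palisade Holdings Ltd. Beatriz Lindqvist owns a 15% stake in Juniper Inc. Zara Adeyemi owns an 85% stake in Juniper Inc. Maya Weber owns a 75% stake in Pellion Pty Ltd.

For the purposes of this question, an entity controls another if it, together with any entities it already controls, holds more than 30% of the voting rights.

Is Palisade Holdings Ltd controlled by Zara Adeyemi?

Yes

Zara holds 85% of Juniper, so Zara controls Juniper.
Zara and Juniper together hold 5% + 72% = 77% of Palisade, so Zara controls Palisade.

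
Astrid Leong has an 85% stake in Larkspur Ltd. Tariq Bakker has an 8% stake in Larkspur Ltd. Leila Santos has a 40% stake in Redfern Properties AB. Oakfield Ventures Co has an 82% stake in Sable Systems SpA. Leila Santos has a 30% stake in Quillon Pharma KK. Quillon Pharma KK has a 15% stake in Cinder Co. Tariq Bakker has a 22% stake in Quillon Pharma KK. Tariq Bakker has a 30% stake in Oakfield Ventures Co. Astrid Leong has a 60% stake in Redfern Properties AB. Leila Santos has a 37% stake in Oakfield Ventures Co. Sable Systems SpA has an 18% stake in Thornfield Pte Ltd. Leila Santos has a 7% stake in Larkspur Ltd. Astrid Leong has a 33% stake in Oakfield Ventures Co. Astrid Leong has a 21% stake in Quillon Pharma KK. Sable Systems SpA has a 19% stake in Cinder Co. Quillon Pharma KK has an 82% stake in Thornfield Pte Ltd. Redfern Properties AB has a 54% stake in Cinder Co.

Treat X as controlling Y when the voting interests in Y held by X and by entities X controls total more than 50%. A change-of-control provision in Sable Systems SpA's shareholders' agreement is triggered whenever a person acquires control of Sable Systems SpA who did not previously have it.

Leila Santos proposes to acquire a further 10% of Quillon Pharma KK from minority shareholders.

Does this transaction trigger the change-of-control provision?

The purchase changes only Leila's holdings, so Leila is the only person who could newly come to control Sable.
Leila's largest direct stake is 40% in Redfern, which does not meet the threshold, so Leila controls no company.
Neither Leila nor any entity Leila controls holds any voting interest in Sable.
So before the transaction, Leila does not control Sable.
After the purchase, Leila's direct stake in Quillon rises to 30% + 10% = 40%.
Leila's side now holds 40% of Quillon, not > 50%, so Leila still does not control Quillon.
After the transaction, neither Leila nor any entity Leila controls holds a voting interest in Sable, so Leila still does not control it.
No new person acquires control, so the clause is not triggered.

No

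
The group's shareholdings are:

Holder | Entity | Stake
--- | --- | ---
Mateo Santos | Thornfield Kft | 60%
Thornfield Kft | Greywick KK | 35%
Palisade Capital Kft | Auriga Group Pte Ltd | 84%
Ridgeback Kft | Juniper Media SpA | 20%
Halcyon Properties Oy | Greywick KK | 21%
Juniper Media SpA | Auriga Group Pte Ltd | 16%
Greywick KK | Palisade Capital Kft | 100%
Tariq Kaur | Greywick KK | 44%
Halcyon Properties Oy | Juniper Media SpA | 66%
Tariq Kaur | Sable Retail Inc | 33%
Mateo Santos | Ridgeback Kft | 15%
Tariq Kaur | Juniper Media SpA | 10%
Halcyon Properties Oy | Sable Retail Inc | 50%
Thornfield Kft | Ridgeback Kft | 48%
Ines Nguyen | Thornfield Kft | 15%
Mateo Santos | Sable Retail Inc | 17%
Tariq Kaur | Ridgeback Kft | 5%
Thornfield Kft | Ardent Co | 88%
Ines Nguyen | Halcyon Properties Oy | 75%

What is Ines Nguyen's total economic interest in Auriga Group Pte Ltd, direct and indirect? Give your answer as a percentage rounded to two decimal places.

25.79%

Ines reaches Auriga along 4 paths.
Via Halcyon → Greywick → Palisade: 75% × 21% × 100% × 84% = 13.23%.
Via Thornfield → Greywick → Palisade: 15% × 35% × 100% × 84% = 4.41%.
Via Halcyon → Juniper: 75% × 66% × 16% = 7.92%.
Via Thornfield → Ridgeback → Juniper: 15% × 48% × 20% × 16% = 0.2304%.
Total: 13.23% + 4.41% + 7.92% + 0.2304% = 25.7904%.
Rounded: 25.79%.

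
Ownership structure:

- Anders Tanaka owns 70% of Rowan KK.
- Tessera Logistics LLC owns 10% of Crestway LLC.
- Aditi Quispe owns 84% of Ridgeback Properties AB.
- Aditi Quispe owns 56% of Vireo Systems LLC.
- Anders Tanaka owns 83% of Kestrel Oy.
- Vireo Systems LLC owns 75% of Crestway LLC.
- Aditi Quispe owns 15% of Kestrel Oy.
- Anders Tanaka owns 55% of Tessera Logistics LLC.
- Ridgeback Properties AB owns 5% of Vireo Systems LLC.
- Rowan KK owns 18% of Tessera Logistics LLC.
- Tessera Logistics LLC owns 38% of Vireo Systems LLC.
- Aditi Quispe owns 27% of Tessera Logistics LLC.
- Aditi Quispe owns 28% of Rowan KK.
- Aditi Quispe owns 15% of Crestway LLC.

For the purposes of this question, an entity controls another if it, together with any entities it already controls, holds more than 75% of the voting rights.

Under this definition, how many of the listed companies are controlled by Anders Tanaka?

1

Anders holds 83% of Kestrel, so Anders controls Kestrel.
No other company's threshold is met.
Anders controls 1 company.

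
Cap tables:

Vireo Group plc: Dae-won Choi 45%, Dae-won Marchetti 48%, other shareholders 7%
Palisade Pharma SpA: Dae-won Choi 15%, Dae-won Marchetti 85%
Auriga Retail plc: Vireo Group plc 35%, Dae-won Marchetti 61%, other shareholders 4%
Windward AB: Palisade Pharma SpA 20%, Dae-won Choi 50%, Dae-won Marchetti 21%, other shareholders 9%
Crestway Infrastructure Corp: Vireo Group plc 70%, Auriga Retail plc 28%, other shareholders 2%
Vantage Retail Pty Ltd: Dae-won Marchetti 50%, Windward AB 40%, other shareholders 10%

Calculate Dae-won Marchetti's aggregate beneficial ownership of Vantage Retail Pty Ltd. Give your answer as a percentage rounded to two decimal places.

65.20%

Dae-won Marchetti reaches Vantage along 3 paths.
Direct stake: 50% = 50%.
Via Palisade → Windward: 85% × 20% × 40% = 6.8%.
Via Windward: 21% × 40% = 8.4%.
Total: 50% + 6.8% + 8.4% = 65.2%.
Rounded: 65.20%.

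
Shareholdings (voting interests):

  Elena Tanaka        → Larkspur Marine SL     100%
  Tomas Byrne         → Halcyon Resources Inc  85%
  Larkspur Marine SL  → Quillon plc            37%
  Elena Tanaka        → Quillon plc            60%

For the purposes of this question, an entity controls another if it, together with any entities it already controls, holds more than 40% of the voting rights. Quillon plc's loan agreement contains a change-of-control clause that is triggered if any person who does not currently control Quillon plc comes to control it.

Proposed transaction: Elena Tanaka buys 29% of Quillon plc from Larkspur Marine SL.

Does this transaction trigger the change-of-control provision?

The purchase adds only to Elena's holdings (Larkspur's stake shrinks), so Elena is the only person who could newly come to control Quillon.
Elena holds 100% of Larkspur, so Elena controls Larkspur.
Elena and Larkspur together hold 60% + 37% = 97% of Quillon, so Elena controls Quillon.
So Elena already controls Quillon before the transaction.
After the purchase, Elena's direct stake in Quillon rises to 60% + 29% = 89%, and Larkspur's stake falls to 8%.
Elena controlled Quillon already, so this is not a new person acquiring control; every other person's position is unchanged or reduced.
No new person acquires control, so the clause is not triggered.

No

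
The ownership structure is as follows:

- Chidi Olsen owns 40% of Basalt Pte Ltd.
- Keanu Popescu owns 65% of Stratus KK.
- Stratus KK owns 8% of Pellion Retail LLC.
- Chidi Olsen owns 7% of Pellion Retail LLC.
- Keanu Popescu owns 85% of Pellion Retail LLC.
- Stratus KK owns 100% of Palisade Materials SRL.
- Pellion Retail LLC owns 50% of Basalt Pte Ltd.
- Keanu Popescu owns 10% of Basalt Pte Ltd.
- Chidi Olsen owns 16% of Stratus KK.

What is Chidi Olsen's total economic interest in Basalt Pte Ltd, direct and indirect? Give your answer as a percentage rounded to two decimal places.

Chidi reaches Basalt along 3 paths.
Via Stratus → Pellion: 16% × 8% × 50% = 0.64%.
Via Pellion: 7% × 50% = 3.5%.
Direct stake: 40% = 40%.
Total: 0.64% + 3.5% + 40% = 44.14%.

44.14%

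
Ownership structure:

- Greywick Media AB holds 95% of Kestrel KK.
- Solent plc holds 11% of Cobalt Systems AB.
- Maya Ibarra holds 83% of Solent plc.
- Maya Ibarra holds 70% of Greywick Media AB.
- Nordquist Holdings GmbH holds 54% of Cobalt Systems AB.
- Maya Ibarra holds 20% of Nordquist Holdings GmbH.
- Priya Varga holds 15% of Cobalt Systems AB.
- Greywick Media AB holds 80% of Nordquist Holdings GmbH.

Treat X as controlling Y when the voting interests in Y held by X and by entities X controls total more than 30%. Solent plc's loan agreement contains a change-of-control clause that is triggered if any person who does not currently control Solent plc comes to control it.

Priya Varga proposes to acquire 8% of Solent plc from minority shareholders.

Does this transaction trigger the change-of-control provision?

No

The purchase changes only Priya's holdings, so Priya is the only person who could newly come to control Solent.
Priya's largest direct stake is 15% in Cobalt, which does not meet the threshold, so Priya controls no company.
Neither Priya nor any entity Priya controls holds any voting interest in Solent.
So before the transaction, Priya does not control Solent.
After the purchase, Priya holds 8% of Solent directly.
After the transaction, Priya's side holds 8% of Solent, not > 30%, so Priya still does not control Solent.
No new person acquires control, so the clause is not triggered.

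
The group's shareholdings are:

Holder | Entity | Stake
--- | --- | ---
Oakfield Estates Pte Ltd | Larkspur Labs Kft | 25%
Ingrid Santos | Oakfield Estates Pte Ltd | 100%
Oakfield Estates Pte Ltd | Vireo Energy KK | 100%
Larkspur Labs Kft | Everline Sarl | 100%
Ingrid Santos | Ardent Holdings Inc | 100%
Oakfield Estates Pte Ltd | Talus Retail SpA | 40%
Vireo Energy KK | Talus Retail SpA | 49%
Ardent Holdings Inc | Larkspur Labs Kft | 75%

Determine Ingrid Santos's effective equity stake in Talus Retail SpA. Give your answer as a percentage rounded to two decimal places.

89.00%

Ingrid reaches Talus along 2 paths.
Via Oakfield: 100% × 40% = 40%.
Via Oakfield → Vireo: 100% × 100% × 49% = 49%.
Total: 40% + 49% = 89%.
Rounded: 89.00%.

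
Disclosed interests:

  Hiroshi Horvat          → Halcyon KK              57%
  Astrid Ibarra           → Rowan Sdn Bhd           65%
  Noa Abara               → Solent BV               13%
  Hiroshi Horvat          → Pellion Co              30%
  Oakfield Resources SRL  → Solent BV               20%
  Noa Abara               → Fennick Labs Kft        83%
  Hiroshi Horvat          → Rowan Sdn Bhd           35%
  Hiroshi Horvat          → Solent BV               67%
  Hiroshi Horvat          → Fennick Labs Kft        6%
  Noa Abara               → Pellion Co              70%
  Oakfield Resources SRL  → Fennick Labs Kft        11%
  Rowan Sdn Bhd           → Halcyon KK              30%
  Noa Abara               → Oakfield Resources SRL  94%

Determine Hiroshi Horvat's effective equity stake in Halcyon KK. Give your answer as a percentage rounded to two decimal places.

Hiroshi reaches Halcyon along 2 paths.
Via Rowan: 35% × 30% = 10.5%.
Direct stake: 57% = 57%.
Total: 10.5% + 57% = 67.5%.
Rounded: 67.50%.

67.50%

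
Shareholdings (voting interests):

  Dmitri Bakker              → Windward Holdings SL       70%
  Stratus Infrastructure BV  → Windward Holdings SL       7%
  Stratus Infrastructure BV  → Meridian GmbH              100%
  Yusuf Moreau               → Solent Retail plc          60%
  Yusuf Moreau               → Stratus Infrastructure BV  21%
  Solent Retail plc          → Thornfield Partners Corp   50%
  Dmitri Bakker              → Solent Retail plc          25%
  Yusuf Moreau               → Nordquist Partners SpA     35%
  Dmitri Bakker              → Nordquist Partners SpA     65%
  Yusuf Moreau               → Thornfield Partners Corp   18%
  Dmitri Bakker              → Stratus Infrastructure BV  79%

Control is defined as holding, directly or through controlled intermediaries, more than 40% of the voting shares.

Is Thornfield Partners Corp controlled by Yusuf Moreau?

Yusuf holds 60% of Solent, so Yusuf controls Solent.
Solent and Yusuf together hold 50% + 18% = 68% of Thornfield, so Yusuf controls Thornfield.

Yes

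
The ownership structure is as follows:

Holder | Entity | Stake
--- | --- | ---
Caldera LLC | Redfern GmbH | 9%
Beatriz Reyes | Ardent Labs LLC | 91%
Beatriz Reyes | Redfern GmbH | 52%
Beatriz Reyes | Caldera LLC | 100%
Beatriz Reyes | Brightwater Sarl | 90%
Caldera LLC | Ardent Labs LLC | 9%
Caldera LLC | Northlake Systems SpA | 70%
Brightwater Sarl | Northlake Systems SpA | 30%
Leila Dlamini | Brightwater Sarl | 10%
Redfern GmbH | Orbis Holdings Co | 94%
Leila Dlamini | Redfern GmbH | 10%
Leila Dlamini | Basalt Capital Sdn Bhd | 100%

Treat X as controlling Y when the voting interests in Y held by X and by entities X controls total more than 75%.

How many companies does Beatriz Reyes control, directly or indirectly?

Beatriz holds 90% of Brightwater, so Beatriz controls Brightwater.
Beatriz holds 100% of Caldera, so Beatriz controls Caldera.
Brightwater and Caldera together hold 30% + 70% = 100% of Northlake, so Beatriz controls Northlake.
Beatriz and Caldera together hold 91% + 9% = 100% of Ardent, so Beatriz controls Ardent.
No other company's threshold is met.
Beatriz controls 4 companies.

4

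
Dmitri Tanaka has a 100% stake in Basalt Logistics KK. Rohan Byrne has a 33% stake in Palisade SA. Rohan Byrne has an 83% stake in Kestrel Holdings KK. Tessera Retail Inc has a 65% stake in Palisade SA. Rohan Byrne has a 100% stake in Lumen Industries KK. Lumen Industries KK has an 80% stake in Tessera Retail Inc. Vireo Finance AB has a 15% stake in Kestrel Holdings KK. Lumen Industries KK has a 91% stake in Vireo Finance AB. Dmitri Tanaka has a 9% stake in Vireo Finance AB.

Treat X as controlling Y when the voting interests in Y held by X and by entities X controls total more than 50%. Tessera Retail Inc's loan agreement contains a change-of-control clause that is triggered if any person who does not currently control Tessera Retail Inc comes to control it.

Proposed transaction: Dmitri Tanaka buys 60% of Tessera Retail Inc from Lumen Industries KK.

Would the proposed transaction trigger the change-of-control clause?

The purchase adds only to Dmitri's holdings (Lumen's stake shrinks), so Dmitri is the only person who could newly come to control Tessera.
Dmitri holds 100% of Basalt, so Dmitri controls Basalt.
Neither Dmitri nor any entity Dmitri controls holds any voting interest in Tessera.
So before the transaction, Dmitri does not control Tessera.
After the purchase, Dmitri holds 60% of Tessera directly, and Lumen's stake falls to 20%.
Dmitri holds 60% of Tessera, so Dmitri controls Tessera.
Dmitri did not control Tessera before and does after, so the clause is triggered.

Yes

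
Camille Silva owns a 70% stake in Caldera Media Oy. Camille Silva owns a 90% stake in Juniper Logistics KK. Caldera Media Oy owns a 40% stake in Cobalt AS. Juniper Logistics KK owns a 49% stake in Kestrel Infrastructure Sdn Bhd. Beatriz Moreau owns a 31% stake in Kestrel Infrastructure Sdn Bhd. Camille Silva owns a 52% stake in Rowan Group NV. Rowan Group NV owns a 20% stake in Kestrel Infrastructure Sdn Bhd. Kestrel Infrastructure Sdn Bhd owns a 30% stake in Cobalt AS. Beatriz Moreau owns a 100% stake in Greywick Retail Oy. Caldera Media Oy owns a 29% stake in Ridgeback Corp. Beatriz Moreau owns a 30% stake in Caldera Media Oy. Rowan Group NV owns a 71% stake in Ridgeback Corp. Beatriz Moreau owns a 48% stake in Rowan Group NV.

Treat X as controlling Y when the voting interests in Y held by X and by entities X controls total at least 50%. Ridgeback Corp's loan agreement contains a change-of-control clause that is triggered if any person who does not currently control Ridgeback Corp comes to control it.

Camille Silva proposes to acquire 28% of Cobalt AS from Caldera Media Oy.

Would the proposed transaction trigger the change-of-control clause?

The purchase adds only to Camille's holdings (Caldera's stake shrinks), so Camille is the only person who could newly come to control Ridgeback.
Camille holds 52% of Rowan, so Camille controls Rowan.
Camille holds 70% of Caldera, so Camille controls Caldera.
Caldera and Rowan together hold 29% + 71% = 100% of Ridgeback, so Camille controls Ridgeback.
So Camille already controls Ridgeback before the transaction.
After the purchase, Camille holds 28% of Cobalt directly, and Caldera's stake falls to 12%.
Camille controlled Ridgeback already, so this is not a new person acquiring control; every other person's position is unchanged or reduced.
No new person acquires control, so the clause is not triggered.

No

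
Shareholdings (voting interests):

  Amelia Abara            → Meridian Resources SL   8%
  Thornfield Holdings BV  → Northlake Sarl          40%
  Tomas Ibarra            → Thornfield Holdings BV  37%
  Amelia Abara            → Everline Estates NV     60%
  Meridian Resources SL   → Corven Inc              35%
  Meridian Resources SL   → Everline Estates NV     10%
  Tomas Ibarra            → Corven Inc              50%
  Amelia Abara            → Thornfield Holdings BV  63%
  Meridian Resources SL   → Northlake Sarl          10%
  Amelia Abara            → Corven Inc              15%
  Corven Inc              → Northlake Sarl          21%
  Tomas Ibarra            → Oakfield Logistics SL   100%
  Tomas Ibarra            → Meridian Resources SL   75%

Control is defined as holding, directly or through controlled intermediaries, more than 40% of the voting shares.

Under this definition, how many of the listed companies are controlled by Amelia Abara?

2

Amelia holds 63% of Thornfield, so Amelia controls Thornfield.
Amelia holds 60% of Everline, so Amelia controls Everline.
No other company's threshold is met.
Amelia controls 2 companies.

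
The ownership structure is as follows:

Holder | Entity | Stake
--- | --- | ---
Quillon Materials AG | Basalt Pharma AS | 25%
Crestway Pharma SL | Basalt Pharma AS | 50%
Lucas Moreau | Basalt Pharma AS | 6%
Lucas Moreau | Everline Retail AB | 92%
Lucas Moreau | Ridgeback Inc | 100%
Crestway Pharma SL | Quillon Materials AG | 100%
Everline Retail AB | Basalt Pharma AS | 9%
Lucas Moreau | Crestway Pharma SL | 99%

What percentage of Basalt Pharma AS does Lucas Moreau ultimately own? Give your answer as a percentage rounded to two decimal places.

88.53%

Lucas reaches Basalt along 4 paths.
Via Crestway → Quillon: 99% × 100% × 25% = 24.75%.
Direct stake: 6% = 6%.
Via Crestway: 99% × 50% = 49.5%.
Via Everline: 92% × 9% = 8.28%.
Total: 24.75% + 6% + 49.5% + 8.28% = 88.53%.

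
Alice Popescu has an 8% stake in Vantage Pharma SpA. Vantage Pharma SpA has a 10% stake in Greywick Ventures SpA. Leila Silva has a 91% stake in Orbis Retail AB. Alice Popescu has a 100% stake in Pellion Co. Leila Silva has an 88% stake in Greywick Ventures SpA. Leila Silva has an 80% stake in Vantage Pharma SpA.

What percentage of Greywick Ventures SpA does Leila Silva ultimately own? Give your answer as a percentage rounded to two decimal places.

96.00%

Leila reaches Greywick along 2 paths.
Direct stake: 88% = 88%.
Via Vantage: 80% × 10% = 8%.
Total: 88% + 8% = 96%.
Rounded: 96.00%.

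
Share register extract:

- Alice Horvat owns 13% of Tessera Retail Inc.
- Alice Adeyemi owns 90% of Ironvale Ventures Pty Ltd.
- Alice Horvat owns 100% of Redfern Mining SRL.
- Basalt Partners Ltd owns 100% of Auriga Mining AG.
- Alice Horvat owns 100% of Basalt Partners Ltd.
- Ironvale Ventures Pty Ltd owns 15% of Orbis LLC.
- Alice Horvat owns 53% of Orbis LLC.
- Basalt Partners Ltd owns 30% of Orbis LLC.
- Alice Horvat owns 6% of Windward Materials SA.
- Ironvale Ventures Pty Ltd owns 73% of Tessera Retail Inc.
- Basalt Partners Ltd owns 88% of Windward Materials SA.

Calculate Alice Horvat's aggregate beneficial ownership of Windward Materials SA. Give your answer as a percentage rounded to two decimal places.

94.00%

Alice Horvat reaches Windward along 2 paths.
Direct stake: 6% = 6%.
Via Basalt: 100% × 88% = 88%.
Total: 6% + 88% = 94%.
Rounded: 94.00%.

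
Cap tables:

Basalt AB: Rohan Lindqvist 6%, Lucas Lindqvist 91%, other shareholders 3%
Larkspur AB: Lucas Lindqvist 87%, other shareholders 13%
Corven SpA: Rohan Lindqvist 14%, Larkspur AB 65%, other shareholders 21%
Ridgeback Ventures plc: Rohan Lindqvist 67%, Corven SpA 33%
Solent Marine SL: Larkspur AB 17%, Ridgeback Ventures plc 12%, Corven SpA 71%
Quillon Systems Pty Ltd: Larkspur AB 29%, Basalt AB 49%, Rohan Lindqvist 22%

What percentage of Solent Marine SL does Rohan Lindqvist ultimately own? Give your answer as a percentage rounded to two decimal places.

Rohan reaches Solent along 3 paths.
Via Ridgeback: 67% × 12% = 8.04%.
Via Corven → Ridgeback: 14% × 33% × 12% = 0.5544%.
Via Corven: 14% × 71% = 9.94%.
Total: 8.04% + 0.5544% + 9.94% = 18.5344%.
Rounded: 18.53%.

18.53%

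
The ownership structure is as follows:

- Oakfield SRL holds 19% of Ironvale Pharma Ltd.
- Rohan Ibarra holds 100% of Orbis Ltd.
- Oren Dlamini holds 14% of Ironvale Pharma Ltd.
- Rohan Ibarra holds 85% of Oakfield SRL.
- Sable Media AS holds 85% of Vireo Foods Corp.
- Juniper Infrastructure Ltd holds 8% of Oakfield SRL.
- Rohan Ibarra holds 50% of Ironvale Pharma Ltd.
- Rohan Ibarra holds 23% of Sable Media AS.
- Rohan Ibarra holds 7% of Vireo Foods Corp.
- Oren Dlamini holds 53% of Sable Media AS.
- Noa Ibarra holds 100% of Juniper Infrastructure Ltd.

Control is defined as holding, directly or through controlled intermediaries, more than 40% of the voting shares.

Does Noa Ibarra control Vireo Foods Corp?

Noa holds 100% of Juniper, so Noa controls Juniper.
Neither Noa nor any entity Noa controls holds any voting interest in Vireo.
So Noa does not control Vireo.

No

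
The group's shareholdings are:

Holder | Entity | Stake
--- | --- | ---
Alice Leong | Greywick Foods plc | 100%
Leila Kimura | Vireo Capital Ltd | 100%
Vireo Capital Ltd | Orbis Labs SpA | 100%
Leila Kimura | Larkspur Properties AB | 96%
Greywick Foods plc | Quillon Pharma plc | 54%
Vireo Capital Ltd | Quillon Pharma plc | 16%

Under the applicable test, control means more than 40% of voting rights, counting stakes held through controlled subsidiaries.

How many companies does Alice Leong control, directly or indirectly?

2

Alice holds 100% of Greywick, so Alice controls Greywick.
Greywick holds 54% of Quillon, so Alice controls Quillon.
No other company's threshold is met.
Alice controls 2 companies.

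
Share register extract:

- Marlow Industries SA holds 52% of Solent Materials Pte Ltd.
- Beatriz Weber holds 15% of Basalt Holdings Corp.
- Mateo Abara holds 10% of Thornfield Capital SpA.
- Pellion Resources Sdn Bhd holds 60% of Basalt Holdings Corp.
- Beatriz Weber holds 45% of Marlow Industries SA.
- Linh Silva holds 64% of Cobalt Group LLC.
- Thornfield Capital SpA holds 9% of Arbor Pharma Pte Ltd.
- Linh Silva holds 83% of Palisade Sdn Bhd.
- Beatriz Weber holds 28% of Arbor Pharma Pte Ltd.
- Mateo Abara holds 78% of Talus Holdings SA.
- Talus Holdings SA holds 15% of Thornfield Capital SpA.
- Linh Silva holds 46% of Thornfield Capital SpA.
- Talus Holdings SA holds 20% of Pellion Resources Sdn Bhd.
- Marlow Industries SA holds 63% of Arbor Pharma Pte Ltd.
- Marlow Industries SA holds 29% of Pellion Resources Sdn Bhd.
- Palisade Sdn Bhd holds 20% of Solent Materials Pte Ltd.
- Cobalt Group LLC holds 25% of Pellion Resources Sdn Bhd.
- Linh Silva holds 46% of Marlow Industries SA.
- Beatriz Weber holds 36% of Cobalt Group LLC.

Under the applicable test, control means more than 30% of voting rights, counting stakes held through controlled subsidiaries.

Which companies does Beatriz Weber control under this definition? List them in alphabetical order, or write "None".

Beatriz holds 45% of Marlow, so Beatriz controls Marlow.
Beatriz holds 36% of Cobalt, so Beatriz controls Cobalt.
Marlow and Cobalt together hold 29% + 25% = 54% of Pellion, so Beatriz controls Pellion.
Beatriz and Pellion together hold 15% + 60% = 75% of Basalt, so Beatriz controls Basalt.
Marlow and Beatriz together hold 63% + 28% = 91% of Arbor, so Beatriz controls Arbor.
Marlow holds 52% of Solent, so Beatriz controls Solent.
No other company's threshold is met.

Arbor Pharma Pte Ltd, Basalt Holdings Corp, Cobalt Group LLC, Marlow Industries SA, Pellion Resources Sdn Bhd, Solent Materials Pte Ltd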